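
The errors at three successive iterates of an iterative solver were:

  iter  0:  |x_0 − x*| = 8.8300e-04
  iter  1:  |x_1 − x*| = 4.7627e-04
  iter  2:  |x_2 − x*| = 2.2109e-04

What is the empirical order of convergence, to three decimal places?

1.243

p ≈ ln(|x_2 − x*|/|x_1 − x*|) / ln(|x_1 − x*|/|x_0 − x*|)
  = ln(2.2109e-04/4.7627e-04) / ln(4.7627e-04/8.8300e-04)
  = ln(0.464211) / ln(0.539377)
  = -0.767416 / -0.617341 ≈ 1.243099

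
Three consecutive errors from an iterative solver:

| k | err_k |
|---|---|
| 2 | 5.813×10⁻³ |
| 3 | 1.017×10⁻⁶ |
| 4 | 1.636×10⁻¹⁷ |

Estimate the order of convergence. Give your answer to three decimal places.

p ≈ ln(err_4/err_3) / ln(err_3/err_2)
  = ln(1.636×10⁻¹⁷/1.017×10⁻⁶) / ln(1.017×10⁻⁶/5.813×10⁻³)
  = ln(1.60865e-11) / ln(0.000174953)
  = -24.853041 / -8.650993 ≈ 2.872854

2.873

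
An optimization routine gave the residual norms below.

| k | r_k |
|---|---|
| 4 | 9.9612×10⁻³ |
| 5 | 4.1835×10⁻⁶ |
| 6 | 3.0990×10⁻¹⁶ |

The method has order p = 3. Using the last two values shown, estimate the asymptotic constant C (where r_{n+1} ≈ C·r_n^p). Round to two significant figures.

C ≈ r_6 / r_5^3
  = 3.0990×10⁻¹⁶ / (4.1835×10⁻⁶)^3
  = 3.0990×10⁻¹⁶ / 7.32182e-17 ≈ 4.2326

4.2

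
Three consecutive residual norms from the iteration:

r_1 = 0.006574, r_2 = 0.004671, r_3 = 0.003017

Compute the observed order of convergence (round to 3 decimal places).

1.279

p ≈ ln(r_3/r_2) / ln(r_2/r_1)
  = ln(0.003017/0.004671) / ln(0.004671/0.006574)
  = ln(0.6459) / ln(0.710526)
  = -0.437111 / -0.341750 ≈ 1.279037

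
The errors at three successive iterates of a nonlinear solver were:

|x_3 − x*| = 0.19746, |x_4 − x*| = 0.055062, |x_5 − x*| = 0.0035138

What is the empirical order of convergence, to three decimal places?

p ≈ ln(|x_5 − x*|/|x_4 − x*|) / ln(|x_4 − x*|/|x_3 − x*|)
  = ln(0.0035138/0.055062) / ln(0.055062/0.19746)
  = ln(0.0638153) / ln(0.278851)
  = -2.751762 / -1.277078 ≈ 2.154733

2.155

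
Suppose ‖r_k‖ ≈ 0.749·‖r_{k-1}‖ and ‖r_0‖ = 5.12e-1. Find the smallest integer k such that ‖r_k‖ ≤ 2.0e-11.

After k steps, ‖r_k‖ ≈ 5.12e-1·0.749^k.
Need 0.749^k ≤ 2.0e-11/5.12e-1 = 3.90625e-11.
k ≥ ln(3.90625e-11)/ln(0.749) = -23.9659/-0.28902 = 82.921.
Smallest integer k = 83.

83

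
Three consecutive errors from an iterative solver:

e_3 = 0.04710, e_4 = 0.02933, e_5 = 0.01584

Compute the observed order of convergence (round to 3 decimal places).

1.301

p ≈ ln(e_5/e_4) / ln(e_4/e_3)
  = ln(0.01584/0.02933) / ln(0.02933/0.04710)
  = ln(0.540061) / ln(0.622718)
  = -0.616073 / -0.473662 ≈ 1.300660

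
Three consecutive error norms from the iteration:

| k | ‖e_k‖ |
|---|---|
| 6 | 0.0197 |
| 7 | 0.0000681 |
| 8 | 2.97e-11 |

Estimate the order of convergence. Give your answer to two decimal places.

2.58

p ≈ ln(‖e_8‖/‖e_7‖) / ln(‖e_7‖/‖e_6‖)
  = ln(2.97e-11/0.0000681) / ln(0.0000681/0.0197)
  = ln(4.36123e-07) / ln(0.00345685)
  = -14.64534 / -5.66740 ≈ 2.58414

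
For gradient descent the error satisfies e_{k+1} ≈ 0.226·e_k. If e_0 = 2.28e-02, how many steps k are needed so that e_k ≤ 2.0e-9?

After k steps, e_k ≈ 2.28e-02·0.226^k.
Need 0.226^k ≤ 2.0e-9/2.28e-02 = 8.77193e-08.
k ≥ ln(8.77193e-08)/ln(0.226) = -16.2491/-1.48722 = 10.926.
Smallest integer k = 11.

11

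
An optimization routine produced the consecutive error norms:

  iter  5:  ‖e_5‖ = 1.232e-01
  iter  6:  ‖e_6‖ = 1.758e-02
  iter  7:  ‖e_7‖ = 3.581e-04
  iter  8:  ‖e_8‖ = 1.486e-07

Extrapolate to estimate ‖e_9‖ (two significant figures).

First estimate the order: p ≈ ln(‖e_8‖/‖e_7‖) / ln(‖e_7‖/‖e_6‖) = ln(1.486e-07/3.581e-04)/ln(3.581e-04/1.758e-02) = ln(0.000414968)/ln(0.0203697) ≈ 2.0000.
Then ‖e_9‖ ≈ ‖e_8‖·(‖e_8‖/‖e_7‖)^p = 1.486e-07·(0.000414968)^2.0000 = 1.486e-07·1.72198e-07 ≈ 2.559e-14.

2.6e-14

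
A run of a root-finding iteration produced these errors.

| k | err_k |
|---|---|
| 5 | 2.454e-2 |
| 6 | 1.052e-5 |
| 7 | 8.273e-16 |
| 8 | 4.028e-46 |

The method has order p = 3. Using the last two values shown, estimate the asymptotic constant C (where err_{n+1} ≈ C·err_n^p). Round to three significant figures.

0.711

C ≈ err_8 / err_7^3
  = 4.028e-46 / (8.273e-16)^3
  = 4.028e-46 / 5.66225e-46 ≈ 0.71138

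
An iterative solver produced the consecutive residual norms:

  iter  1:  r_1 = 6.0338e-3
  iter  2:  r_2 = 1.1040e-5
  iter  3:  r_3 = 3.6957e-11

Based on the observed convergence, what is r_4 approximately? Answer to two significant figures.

4.1e-22

First estimate the order: p ≈ ln(r_3/r_2) / ln(r_2/r_1) = ln(3.6957e-11/1.1040e-5)/ln(1.1040e-5/6.0338e-3) = ln(3.34755e-06)/ln(0.00182969) ≈ 2.0000.
Then r_4 ≈ r_3·(r_3/r_2)^p = 3.6957e-11·(3.34755e-06)^2.0000 = 3.6957e-11·1.12061e-11 ≈ 4.141e-22.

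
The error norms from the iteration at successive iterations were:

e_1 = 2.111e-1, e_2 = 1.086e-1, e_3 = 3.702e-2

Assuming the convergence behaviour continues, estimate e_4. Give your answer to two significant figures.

First estimate the order: p ≈ ln(e_3/e_2) / ln(e_2/e_1) = ln(3.702e-2/1.086e-1)/ln(1.086e-1/2.111e-1) = ln(0.340884)/ln(0.514448) ≈ 1.6192.
Then e_4 ≈ e_3·(e_3/e_2)^p = 3.702e-2·(0.340884)^1.6192 = 3.702e-2·0.175064 ≈ 0.006481.

6.5e-3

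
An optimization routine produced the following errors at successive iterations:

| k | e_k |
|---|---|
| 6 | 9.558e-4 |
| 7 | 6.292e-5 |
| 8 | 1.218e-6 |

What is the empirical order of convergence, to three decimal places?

1.450

p ≈ ln(e_8/e_7) / ln(e_7/e_6)
  = ln(1.218e-6/6.292e-5) / ln(6.292e-5/9.558e-4)
  = ln(0.0193579) / ln(0.0658297)
  = -3.944655 / -2.720684 ≈ 1.449876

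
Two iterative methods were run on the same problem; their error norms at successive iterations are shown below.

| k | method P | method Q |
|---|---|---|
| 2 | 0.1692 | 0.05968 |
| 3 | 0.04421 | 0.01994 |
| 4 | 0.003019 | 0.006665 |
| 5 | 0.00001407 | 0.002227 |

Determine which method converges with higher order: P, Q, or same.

P

Method P: p ≈ ln(0.00001407/0.003019)/ln(0.003019/0.04421) ≈ 2.00.
Method Q: p ≈ ln(0.002227/0.006665)/ln(0.006665/0.01994) ≈ 1.00.
Method P has the higher order (≈2.0 vs ≈1.0).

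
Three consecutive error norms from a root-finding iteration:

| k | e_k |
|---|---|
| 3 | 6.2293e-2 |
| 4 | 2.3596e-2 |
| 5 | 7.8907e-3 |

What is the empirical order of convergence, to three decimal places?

p ≈ ln(e_5/e_4) / ln(e_4/e_3)
  = ln(7.8907e-3/2.3596e-2) / ln(2.3596e-2/6.2293e-2)
  = ln(0.334408) / ln(0.378791)
  = -1.095393 / -0.970771 ≈ 1.128374

1.128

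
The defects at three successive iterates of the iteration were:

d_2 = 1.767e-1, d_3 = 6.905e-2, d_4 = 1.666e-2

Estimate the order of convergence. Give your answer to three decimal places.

1.513

p ≈ ln(d_4/d_3) / ln(d_3/d_2)
  = ln(1.666e-2/6.905e-2) / ln(6.905e-2/1.767e-1)
  = ln(0.241274) / ln(0.390775)
  = -1.421822 / -0.939623 ≈ 1.513183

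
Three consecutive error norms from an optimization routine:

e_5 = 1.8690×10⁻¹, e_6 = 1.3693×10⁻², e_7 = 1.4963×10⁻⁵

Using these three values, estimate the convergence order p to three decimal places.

2.609

p ≈ ln(e_7/e_6) / ln(e_6/e_5)
  = ln(1.4963×10⁻⁵/1.3693×10⁻²) / ln(1.3693×10⁻²/1.8690×10⁻¹)
  = ln(0.00109275) / ln(0.0732638)
  = -6.819058 / -2.613689 ≈ 2.608978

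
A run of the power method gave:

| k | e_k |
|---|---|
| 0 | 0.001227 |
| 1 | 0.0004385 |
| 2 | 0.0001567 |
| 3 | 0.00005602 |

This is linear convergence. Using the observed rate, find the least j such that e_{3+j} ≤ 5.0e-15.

23

Rate ρ ≈ e_3/e_2 = 0.00005602/0.0001567 = 0.3575.
After j more steps, e_{3+j} ≈ 0.00005602·ρ^j; need ρ^j ≤ 5.0e-15/0.00005602 = 8.92538e-11.
j ≥ ln(8.92538e-11)/ln(0.3575) = -23.1395/-1.02862 = 22.496.
So 23 more iterations are needed.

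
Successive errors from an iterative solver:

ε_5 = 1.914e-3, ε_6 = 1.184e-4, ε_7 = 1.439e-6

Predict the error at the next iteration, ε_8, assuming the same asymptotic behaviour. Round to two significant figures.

1.3e-9

First estimate the order: p ≈ ln(ε_7/ε_6) / ln(ε_6/ε_5) = ln(1.439e-6/1.184e-4)/ln(1.184e-4/1.914e-3) = ln(0.0121537)/ln(0.06186) ≈ 1.5847.
Then ε_8 ≈ ε_7·(ε_7/ε_6)^p = 1.439e-6·(0.0121537)^1.5847 = 1.439e-6·0.000922226 ≈ 1.327e-09.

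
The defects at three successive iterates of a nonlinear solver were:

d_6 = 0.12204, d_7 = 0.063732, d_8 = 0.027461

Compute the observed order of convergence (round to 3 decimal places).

p ≈ ln(d_8/d_7) / ln(d_7/d_6)
  = ln(0.027461/0.063732) / ln(0.063732/0.12204)
  = ln(0.430882) / ln(0.522222)
  = -0.841921 / -0.649662 ≈ 1.295937

1.296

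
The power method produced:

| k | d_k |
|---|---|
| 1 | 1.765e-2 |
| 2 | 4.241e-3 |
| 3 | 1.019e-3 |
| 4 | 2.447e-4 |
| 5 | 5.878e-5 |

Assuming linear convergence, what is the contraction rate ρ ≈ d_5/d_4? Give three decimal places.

ρ ≈ d_5/d_4 = 5.878e-5/2.447e-4 = 0.24021

0.240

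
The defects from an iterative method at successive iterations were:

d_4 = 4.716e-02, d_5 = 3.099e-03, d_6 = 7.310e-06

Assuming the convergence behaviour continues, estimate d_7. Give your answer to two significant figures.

First estimate the order: p ≈ ln(d_6/d_5) / ln(d_5/d_4) = ln(7.310e-06/3.099e-03)/ln(3.099e-03/4.716e-02) = ln(0.00235883)/ln(0.0657125) ≈ 2.2221.
Then d_7 ≈ d_6·(d_6/d_5)^p = 7.310e-06·(0.00235883)^2.2221 = 7.310e-06·1.45167e-06 ≈ 1.061e-11.

1.1e-11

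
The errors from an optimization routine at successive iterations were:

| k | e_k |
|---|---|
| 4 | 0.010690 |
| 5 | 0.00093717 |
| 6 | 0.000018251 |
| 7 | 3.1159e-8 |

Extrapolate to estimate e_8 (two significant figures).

1.0e-12

First estimate the order: p ≈ ln(e_7/e_6) / ln(e_6/e_5) = ln(3.1159e-8/0.000018251)/ln(0.000018251/0.00093717) = ln(0.00170725)/ln(0.0194746) ≈ 1.6180.
Then e_8 ≈ e_7·(e_7/e_6)^p = 3.1159e-8·(0.00170725)^1.6180 = 3.1159e-8·3.3255e-05 ≈ 1.036e-12.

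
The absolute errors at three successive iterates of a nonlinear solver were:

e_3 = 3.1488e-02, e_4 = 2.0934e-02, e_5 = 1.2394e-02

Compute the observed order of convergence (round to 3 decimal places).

p ≈ ln(e_5/e_4) / ln(e_4/e_3)
  = ln(1.2394e-02/2.0934e-02) / ln(2.0934e-02/3.1488e-02)
  = ln(0.592051) / ln(0.664825)
  = -0.524162 / -0.408231 ≈ 1.283984

1.284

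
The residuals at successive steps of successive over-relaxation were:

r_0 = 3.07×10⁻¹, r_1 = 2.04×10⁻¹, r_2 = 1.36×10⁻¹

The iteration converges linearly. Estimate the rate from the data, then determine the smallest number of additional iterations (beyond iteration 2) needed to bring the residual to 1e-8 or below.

41

Rate ρ ≈ r_2/r_1 = 1.36×10⁻¹/2.04×10⁻¹ = 0.6667.
After j more steps, r_{2+j} ≈ 1.36×10⁻¹·ρ^j; need ρ^j ≤ 1e-8/1.36×10⁻¹ = 7.35294e-08.
j ≥ ln(7.35294e-08)/ln(0.6667) = -16.4256/-0.40542 = 40.515.
So 41 more iterations are needed.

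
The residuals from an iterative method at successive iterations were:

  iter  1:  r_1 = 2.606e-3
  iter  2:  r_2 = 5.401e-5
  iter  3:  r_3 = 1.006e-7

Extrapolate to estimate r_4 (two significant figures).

3.8e-12

First estimate the order: p ≈ ln(r_3/r_2) / ln(r_2/r_1) = ln(1.006e-7/5.401e-5)/ln(5.401e-5/2.606e-3) = ln(0.00186262)/ln(0.0207252) ≈ 1.6215.
Then r_4 ≈ r_3·(r_3/r_2)^p = 1.006e-7·(0.00186262)^1.6215 = 1.006e-7·3.74547e-05 ≈ 3.768e-12.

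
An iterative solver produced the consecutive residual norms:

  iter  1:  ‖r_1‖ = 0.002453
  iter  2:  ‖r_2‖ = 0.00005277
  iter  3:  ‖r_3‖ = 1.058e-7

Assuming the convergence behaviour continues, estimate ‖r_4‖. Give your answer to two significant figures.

First estimate the order: p ≈ ln(‖r_3‖/‖r_2‖) / ln(‖r_2‖/‖r_1‖) = ln(1.058e-7/0.00005277)/ln(0.00005277/0.002453) = ln(0.00200493)/ln(0.0215124) ≈ 1.6181.
Then ‖r_4‖ ≈ ‖r_3‖·(‖r_3‖/‖r_2‖)^p = 1.058e-7·(0.00200493)^1.6181 = 1.058e-7·4.31049e-05 ≈ 4.56e-12.

4.6e-12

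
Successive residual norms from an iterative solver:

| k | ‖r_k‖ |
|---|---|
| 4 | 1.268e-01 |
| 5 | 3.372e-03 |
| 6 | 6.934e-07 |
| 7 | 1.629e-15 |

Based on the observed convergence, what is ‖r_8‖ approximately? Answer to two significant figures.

First estimate the order: p ≈ ln(‖r_7‖/‖r_6‖) / ln(‖r_6‖/‖r_5‖) = ln(1.629e-15/6.934e-07)/ln(6.934e-07/3.372e-03) = ln(2.34929e-09)/ln(0.000205635) ≈ 2.3405.
Then ‖r_8‖ ≈ ‖r_7‖·(‖r_7‖/‖r_6‖)^p = 1.629e-15·(2.34929e-09)^2.3405 = 1.629e-15·6.36322e-21 ≈ 1.037e-35.

1.0e-35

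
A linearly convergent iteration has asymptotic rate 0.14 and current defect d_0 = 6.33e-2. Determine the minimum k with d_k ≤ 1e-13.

14

After k steps, d_k ≈ 6.33e-2·0.14^k.
Need 0.14^k ≤ 1e-13/6.33e-2 = 1.57978e-12.
k ≥ ln(1.57978e-12)/ln(0.14) = -27.1737/-1.96611 = 13.821.
Smallest integer k = 14.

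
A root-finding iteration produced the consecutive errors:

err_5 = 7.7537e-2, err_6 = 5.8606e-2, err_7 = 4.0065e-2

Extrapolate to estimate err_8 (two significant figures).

First estimate the order: p ≈ ln(err_7/err_6) / ln(err_6/err_5) = ln(4.0065e-2/5.8606e-2)/ln(5.8606e-2/7.7537e-2) = ln(0.683633)/ln(0.755846) ≈ 1.3587.
Then err_8 ≈ err_7·(err_7/err_6)^p = 4.0065e-2·(0.683633)^1.3587 = 4.0065e-2·0.59645 ≈ 0.0239.

2.4e-2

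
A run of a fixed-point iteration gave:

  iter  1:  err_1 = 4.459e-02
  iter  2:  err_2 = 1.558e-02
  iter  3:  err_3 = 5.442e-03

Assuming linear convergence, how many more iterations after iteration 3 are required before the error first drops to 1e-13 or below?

Rate ρ ≈ err_3/err_2 = 5.442e-03/1.558e-02 = 0.3493.
After j more steps, err_{3+j} ≈ 5.442e-03·ρ^j; need ρ^j ≤ 1e-13/5.442e-03 = 1.83756e-11.
j ≥ ln(1.83756e-11)/ln(0.3493) = -24.7200/-1.05182 = 23.502.
So 24 more iterations are needed.

24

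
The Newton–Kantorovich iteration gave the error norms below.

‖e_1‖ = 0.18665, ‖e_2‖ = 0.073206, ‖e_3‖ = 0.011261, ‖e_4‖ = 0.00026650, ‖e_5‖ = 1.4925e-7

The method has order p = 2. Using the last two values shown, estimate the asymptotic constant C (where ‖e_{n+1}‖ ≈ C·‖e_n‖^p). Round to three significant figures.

2.10

C ≈ ‖e_5‖ / ‖e_4‖^2
  = 1.4925e-7 / (0.00026650)^2
  = 1.4925e-7 / 7.10223e-08 ≈ 2.1015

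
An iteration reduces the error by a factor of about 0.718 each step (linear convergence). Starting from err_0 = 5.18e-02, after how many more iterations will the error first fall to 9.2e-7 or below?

34

After k steps, err_k ≈ 5.18e-02·0.718^k.
Need 0.718^k ≤ 9.2e-7/5.18e-02 = 1.77606e-05.
k ≥ ln(1.77606e-05)/ln(0.718) = -10.9385/-0.33129 = 33.018.
Smallest integer k = 34.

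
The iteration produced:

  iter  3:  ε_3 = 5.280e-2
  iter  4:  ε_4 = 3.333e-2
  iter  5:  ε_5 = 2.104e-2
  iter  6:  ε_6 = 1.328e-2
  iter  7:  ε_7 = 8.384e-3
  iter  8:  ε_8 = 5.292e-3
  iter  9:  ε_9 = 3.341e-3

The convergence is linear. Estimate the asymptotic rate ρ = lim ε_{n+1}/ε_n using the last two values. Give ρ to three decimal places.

0.631

ρ ≈ ε_9/ε_8 = 3.341e-3/5.292e-3 = 0.63133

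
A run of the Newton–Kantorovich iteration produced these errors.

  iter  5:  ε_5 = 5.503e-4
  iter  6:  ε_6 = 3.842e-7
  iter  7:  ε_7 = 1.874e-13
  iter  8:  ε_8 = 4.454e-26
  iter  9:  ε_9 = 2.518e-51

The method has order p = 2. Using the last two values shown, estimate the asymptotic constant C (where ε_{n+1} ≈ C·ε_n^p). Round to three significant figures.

1.27

C ≈ ε_9 / ε_8^2
  = 2.518e-51 / (4.454e-26)^2
  = 2.518e-51 / 1.98381e-51 ≈ 1.2693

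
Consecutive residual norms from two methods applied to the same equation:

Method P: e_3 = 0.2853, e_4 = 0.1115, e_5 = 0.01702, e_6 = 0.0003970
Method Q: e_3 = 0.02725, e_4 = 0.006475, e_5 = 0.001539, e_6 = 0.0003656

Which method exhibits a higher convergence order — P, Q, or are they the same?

Method P: p ≈ ln(0.0003970/0.01702)/ln(0.01702/0.1115) ≈ 2.00.
Method Q: p ≈ ln(0.0003656/0.001539)/ln(0.001539/0.006475) ≈ 1.00.
Method P has the higher order (≈2.0 vs ≈1.0).

P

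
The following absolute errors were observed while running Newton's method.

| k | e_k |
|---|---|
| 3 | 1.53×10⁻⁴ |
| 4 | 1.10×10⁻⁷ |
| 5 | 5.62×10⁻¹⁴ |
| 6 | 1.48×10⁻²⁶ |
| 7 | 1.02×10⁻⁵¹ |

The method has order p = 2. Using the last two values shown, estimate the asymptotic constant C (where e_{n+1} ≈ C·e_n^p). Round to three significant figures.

C ≈ e_7 / e_6^2
  = 1.02×10⁻⁵¹ / (1.48×10⁻²⁶)^2
  = 1.02×10⁻⁵¹ / 2.1904e-52 ≈ 4.6567

4.66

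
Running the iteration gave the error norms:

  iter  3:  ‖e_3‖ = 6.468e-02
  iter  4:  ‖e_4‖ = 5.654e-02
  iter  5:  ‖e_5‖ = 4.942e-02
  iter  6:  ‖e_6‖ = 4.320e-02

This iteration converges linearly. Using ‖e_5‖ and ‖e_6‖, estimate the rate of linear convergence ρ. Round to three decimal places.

0.874

ρ ≈ ‖e_6‖/‖e_5‖ = 4.320e-02/4.942e-02 = 0.87414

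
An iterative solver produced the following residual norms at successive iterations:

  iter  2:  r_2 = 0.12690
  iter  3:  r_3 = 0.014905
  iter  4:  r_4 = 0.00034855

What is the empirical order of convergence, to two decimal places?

p ≈ ln(r_4/r_3) / ln(r_3/r_2)
  = ln(0.00034855/0.014905) / ln(0.014905/0.12690)
  = ln(0.0233848) / ln(0.117455)
  = -3.75567 / -2.14170 ≈ 1.75359

1.75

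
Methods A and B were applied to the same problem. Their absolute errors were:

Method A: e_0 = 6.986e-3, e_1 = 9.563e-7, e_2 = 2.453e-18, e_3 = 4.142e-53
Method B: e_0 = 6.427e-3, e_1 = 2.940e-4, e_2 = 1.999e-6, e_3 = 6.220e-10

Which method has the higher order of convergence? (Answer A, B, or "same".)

A

Method A: p ≈ ln(4.142e-53/2.453e-18)/ln(2.453e-18/9.563e-7) ≈ 3.00.
Method B: p ≈ ln(6.220e-10/1.999e-6)/ln(1.999e-6/2.940e-4) ≈ 1.62.
Method A has the higher order (≈3.0 vs ≈1.6).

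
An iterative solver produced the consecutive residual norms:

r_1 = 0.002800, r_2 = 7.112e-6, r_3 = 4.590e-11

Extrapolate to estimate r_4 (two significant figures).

1.9e-21

First estimate the order: p ≈ ln(r_3/r_2) / ln(r_2/r_1) = ln(4.590e-11/7.112e-6)/ln(7.112e-6/0.002800) = ln(6.45388e-06)/ln(0.00254) ≈ 1.9999.
Then r_4 ≈ r_3·(r_3/r_2)^p = 4.590e-11·(6.45388e-06)^1.9999 = 4.590e-11·4.17024e-11 ≈ 1.914e-21.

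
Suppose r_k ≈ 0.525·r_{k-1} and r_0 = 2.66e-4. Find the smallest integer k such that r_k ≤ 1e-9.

After k steps, r_k ≈ 2.66e-4·0.525^k.
Need 0.525^k ≤ 1e-9/2.66e-4 = 3.7594e-06.
k ≥ ln(3.7594e-06)/ln(0.525) = -12.4913/-0.64436 = 19.386.
Smallest integer k = 20.

20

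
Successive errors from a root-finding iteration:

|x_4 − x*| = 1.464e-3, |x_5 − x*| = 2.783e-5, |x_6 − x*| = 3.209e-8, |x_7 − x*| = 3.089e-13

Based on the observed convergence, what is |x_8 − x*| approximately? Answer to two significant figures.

8.4e-22

First estimate the order: p ≈ ln(|x_7 − x*|/|x_6 − x*|) / ln(|x_6 − x*|/|x_5 − x*|) = ln(3.089e-13/3.209e-8)/ln(3.209e-8/2.783e-5) = ln(9.62605e-06)/ln(0.00115307) ≈ 1.7074.
Then |x_8 − x*| ≈ |x_7 − x*|·(|x_7 − x*|/|x_6 − x*|)^p = 3.089e-13·(9.62605e-06)^1.7074 = 3.089e-13·2.72107e-09 ≈ 8.405e-22.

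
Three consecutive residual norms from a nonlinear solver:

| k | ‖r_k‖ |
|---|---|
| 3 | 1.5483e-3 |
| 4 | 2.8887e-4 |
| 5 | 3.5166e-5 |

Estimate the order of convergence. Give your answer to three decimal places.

1.254

p ≈ ln(‖r_5‖/‖r_4‖) / ln(‖r_4‖/‖r_3‖)
  = ln(3.5166e-5/2.8887e-4) / ln(2.8887e-4/1.5483e-3)
  = ln(0.121736) / ln(0.186572)
  = -2.105901 / -1.678938 ≈ 1.254305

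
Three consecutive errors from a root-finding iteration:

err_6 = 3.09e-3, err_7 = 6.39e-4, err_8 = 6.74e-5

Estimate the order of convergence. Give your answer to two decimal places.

p ≈ ln(err_8/err_7) / ln(err_7/err_6)
  = ln(6.74e-5/6.39e-4) / ln(6.39e-4/3.09e-3)
  = ln(0.105477) / ln(0.206796)
  = -2.24926 / -1.57602 ≈ 1.42718

1.43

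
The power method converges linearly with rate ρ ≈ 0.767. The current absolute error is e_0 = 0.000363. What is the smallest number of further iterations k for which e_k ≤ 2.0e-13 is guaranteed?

81

After k steps, e_k ≈ 0.000363·0.767^k.
Need 0.767^k ≤ 2.0e-13/0.000363 = 5.50964e-10.
k ≥ ln(5.50964e-10)/ln(0.767) = -21.3194/-0.26527 = 80.369.
Smallest integer k = 81.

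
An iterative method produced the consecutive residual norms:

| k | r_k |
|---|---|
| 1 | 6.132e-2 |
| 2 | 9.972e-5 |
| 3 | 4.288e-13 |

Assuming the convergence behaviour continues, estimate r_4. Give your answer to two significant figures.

3.4e-38

First estimate the order: p ≈ ln(r_3/r_2) / ln(r_2/r_1) = ln(4.288e-13/9.972e-5)/ln(9.972e-5/6.132e-2) = ln(4.30004e-09)/ln(0.00162622) ≈ 3.0000.
Then r_4 ≈ r_3·(r_3/r_2)^p = 4.288e-13·(4.30004e-09)^3.0000 = 4.288e-13·7.95092e-26 ≈ 3.409e-38.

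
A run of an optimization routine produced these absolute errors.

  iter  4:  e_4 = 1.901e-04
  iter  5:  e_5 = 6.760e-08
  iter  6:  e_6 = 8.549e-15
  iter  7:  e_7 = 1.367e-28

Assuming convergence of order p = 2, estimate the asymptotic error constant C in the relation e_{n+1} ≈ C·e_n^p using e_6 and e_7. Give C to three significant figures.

1.87

C ≈ e_7 / e_6^2
  = 1.367e-28 / (8.549e-15)^2
  = 1.367e-28 / 7.30854e-29 ≈ 1.8704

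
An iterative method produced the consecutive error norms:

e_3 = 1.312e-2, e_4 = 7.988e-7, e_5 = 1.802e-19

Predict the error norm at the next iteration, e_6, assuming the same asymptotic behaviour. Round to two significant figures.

First estimate the order: p ≈ ln(e_5/e_4) / ln(e_4/e_3) = ln(1.802e-19/7.988e-7)/ln(7.988e-7/1.312e-2) = ln(2.25588e-13)/ln(6.08841e-05) ≈ 3.0000.
Then e_6 ≈ e_5·(e_5/e_4)^p = 1.802e-19·(2.25588e-13)^3.0000 = 1.802e-19·1.14802e-38 ≈ 2.069e-57.

2.1e-57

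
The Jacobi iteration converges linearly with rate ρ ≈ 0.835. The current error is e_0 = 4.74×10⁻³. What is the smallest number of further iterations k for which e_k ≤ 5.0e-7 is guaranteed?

51

After k steps, e_k ≈ 4.74×10⁻³·0.835^k.
Need 0.835^k ≤ 5.0e-7/4.74×10⁻³ = 0.000105485.
k ≥ ln(0.000105485)/ln(0.835) = -9.1569/-0.18032 = 50.781.
Smallest integer k = 51.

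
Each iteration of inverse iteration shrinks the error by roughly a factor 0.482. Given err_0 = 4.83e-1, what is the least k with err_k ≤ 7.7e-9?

After k steps, err_k ≈ 4.83e-1·0.482^k.
Need 0.482^k ≤ 7.7e-9/4.83e-1 = 1.5942e-08.
k ≥ ln(1.5942e-08)/ln(0.482) = -17.9543/-0.72981 = 24.601.
Smallest integer k = 25.

25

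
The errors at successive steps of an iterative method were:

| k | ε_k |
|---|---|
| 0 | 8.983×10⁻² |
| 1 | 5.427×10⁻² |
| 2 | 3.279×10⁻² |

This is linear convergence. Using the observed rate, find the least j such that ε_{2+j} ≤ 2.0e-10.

Rate ρ ≈ ε_2/ε_1 = 3.279×10⁻²/5.427×10⁻² = 0.6042.
After j more steps, ε_{2+j} ≈ 3.279×10⁻²·ρ^j; need ρ^j ≤ 2.0e-10/3.279×10⁻² = 6.09942e-09.
j ≥ ln(6.09942e-09)/ln(0.6042) = -18.9151/-0.50385 = 37.541.
So 38 more iterations are needed.

38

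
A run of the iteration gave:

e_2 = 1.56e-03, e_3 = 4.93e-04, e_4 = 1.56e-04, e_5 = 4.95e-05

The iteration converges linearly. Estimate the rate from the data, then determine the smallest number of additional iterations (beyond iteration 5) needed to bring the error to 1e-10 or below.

Rate ρ ≈ e_5/e_4 = 4.95e-05/1.56e-04 = 0.3173.
After j more steps, e_{5+j} ≈ 4.95e-05·ρ^j; need ρ^j ≤ 1e-10/4.95e-05 = 2.0202e-06.
j ≥ ln(2.0202e-06)/ln(0.3173) = -13.1123/-1.14791 = 11.423.
So 12 more iterations are needed.

12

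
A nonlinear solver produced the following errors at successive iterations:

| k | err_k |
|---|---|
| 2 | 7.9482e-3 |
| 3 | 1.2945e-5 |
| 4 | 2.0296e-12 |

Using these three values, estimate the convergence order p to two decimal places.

p ≈ ln(err_4/err_3) / ln(err_3/err_2)
  = ln(2.0296e-12/1.2945e-5) / ln(1.2945e-5/7.9482e-3)
  = ln(1.56786e-07) / ln(0.00162867)
  = -15.66838 / -6.41999 ≈ 2.44056

2.44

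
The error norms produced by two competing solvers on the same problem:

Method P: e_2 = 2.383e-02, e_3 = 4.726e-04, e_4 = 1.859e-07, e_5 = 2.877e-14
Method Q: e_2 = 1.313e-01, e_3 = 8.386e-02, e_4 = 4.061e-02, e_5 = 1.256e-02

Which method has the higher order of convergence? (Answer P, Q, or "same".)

Method P: p ≈ ln(2.877e-14/1.859e-07)/ln(1.859e-07/4.726e-04) ≈ 2.00.
Method Q: p ≈ ln(1.256e-02/4.061e-02)/ln(4.061e-02/8.386e-02) ≈ 1.62.
Method P has the higher order (≈2.0 vs ≈1.6).

P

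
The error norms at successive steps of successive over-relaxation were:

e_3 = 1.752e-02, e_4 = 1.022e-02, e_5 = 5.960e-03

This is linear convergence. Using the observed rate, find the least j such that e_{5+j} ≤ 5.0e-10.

31

Rate ρ ≈ e_5/e_4 = 5.960e-03/1.022e-02 = 0.5832.
After j more steps, e_{5+j} ≈ 5.960e-03·ρ^j; need ρ^j ≤ 5.0e-10/5.960e-03 = 8.38926e-08.
j ≥ ln(8.38926e-08)/ln(0.5832) = -16.2937/-0.53923 = 30.217.
So 31 more iterations are needed.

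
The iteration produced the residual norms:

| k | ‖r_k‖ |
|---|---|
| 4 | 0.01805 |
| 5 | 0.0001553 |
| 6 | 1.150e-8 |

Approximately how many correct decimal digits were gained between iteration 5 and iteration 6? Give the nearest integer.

Digits gained ≈ log₁₀(‖r_5‖/‖r_6‖) = log₁₀(0.0001553/1.150e-8) = log₁₀(13504.3) ≈ 4.130.

4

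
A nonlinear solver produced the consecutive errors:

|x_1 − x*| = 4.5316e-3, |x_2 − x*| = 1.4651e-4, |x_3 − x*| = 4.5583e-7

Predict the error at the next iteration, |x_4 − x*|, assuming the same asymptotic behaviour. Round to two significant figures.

2.8e-11

First estimate the order: p ≈ ln(|x_3 − x*|/|x_2 − x*|) / ln(|x_2 − x*|/|x_1 − x*|) = ln(4.5583e-7/1.4651e-4)/ln(1.4651e-4/4.5316e-3) = ln(0.00311126)/ln(0.0323307) ≈ 1.6822.
Then |x_4 − x*| ≈ |x_3 − x*|·(|x_3 − x*|/|x_2 − x*|)^p = 4.5583e-7·(0.00311126)^1.6822 = 4.5583e-7·6.06202e-05 ≈ 2.763e-11.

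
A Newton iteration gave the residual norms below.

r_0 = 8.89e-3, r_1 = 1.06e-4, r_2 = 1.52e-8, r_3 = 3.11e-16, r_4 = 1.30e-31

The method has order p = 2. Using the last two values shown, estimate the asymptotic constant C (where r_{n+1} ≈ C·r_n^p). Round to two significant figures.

1.3

C ≈ r_4 / r_3^2
  = 1.30e-31 / (3.11e-16)^2
  = 1.30e-31 / 9.6721e-32 ≈ 1.3441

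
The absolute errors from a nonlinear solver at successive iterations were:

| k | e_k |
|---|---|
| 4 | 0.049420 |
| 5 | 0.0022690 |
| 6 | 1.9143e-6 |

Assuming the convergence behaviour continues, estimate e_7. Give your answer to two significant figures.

First estimate the order: p ≈ ln(e_6/e_5) / ln(e_5/e_4) = ln(1.9143e-6/0.0022690)/ln(0.0022690/0.049420) = ln(0.000843676)/ln(0.0459126) ≈ 2.2972.
Then e_7 ≈ e_6·(e_6/e_5)^p = 1.9143e-6·(0.000843676)^2.2972 = 1.9143e-6·8.68582e-08 ≈ 1.663e-13.

1.7e-13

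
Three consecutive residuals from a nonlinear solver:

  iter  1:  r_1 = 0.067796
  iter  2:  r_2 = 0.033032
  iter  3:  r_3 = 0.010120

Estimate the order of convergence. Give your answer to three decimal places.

1.645

p ≈ ln(r_3/r_2) / ln(r_2/r_1)
  = ln(0.010120/0.033032) / ln(0.033032/0.067796)
  = ln(0.30637) / ln(0.487226)
  = -1.182962 / -0.719027 ≈ 1.645226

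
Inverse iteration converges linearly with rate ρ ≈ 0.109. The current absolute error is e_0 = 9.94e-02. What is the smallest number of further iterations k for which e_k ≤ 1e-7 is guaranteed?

7

After k steps, e_k ≈ 9.94e-02·0.109^k.
Need 0.109^k ≤ 1e-7/9.94e-02 = 1.00604e-06.
k ≥ ln(1.00604e-06)/ln(0.109) = -13.8095/-2.21641 = 6.231.
Smallest integer k = 7.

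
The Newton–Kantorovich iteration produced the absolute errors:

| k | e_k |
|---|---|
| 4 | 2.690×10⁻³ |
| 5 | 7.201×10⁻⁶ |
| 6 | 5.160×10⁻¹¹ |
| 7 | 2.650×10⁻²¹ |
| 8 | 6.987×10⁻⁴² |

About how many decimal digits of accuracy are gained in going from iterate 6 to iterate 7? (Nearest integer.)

Digits gained ≈ log₁₀(e_6/e_7) = log₁₀(5.160×10⁻¹¹/2.650×10⁻²¹) = log₁₀(1.94717e+10) ≈ 10.289.

10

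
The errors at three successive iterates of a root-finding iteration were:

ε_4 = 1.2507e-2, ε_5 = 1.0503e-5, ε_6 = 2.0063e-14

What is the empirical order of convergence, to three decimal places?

2.835

p ≈ ln(ε_6/ε_5) / ln(ε_5/ε_4)
  = ln(2.0063e-14/1.0503e-5) / ln(1.0503e-5/1.2507e-2)
  = ln(1.91022e-09) / ln(0.00083977)
  = -20.076047 / -7.082383 ≈ 2.834646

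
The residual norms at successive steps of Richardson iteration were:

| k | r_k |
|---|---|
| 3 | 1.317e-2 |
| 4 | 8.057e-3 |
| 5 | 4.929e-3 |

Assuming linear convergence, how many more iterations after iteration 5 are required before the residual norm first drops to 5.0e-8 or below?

24

Rate ρ ≈ r_5/r_4 = 4.929e-3/8.057e-3 = 0.6118.
After j more steps, r_{5+j} ≈ 4.929e-3·ρ^j; need ρ^j ≤ 5.0e-8/4.929e-3 = 1.0144e-05.
j ≥ ln(1.0144e-05)/ln(0.6118) = -11.4986/-0.49135 = 23.402.
So 24 more iterations are needed.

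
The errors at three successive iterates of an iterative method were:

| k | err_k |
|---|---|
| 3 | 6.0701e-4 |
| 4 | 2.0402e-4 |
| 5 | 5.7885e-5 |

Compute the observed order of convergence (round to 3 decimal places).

1.155

p ≈ ln(err_5/err_4) / ln(err_4/err_3)
  = ln(5.7885e-5/2.0402e-4) / ln(2.0402e-4/6.0701e-4)
  = ln(0.283722) / ln(0.336106)
  = -1.259760 / -1.090329 ≈ 1.155394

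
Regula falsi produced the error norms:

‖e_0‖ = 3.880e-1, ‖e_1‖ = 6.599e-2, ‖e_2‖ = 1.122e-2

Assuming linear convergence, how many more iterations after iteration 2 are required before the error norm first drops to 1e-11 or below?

12

Rate ρ ≈ ‖e_2‖/‖e_1‖ = 1.122e-2/6.599e-2 = 0.1700.
After j more steps, ‖e_{2+j}‖ ≈ 1.122e-2·ρ^j; need ρ^j ≤ 1e-11/1.122e-2 = 8.91266e-10.
j ≥ ln(8.91266e-10)/ln(0.1700) = -20.8384/-1.77196 = 11.760.
So 12 more iterations are needed.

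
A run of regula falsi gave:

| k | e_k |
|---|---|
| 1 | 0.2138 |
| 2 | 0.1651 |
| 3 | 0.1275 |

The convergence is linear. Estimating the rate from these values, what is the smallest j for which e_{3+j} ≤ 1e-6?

46

Rate ρ ≈ e_3/e_2 = 0.1275/0.1651 = 0.7723.
After j more steps, e_{3+j} ≈ 0.1275·ρ^j; need ρ^j ≤ 1e-6/0.1275 = 7.84314e-06.
j ≥ ln(7.84314e-06)/ln(0.7723) = -11.7559/-0.25838 = 45.498.
So 46 more iterations are needed.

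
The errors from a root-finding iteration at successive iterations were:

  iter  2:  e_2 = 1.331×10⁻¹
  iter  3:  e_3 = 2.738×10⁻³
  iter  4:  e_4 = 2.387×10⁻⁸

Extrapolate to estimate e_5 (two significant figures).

First estimate the order: p ≈ ln(e_4/e_3) / ln(e_3/e_2) = ln(2.387×10⁻⁸/2.738×10⁻³)/ln(2.738×10⁻³/1.331×10⁻¹) = ln(8.71804e-06)/ln(0.020571) ≈ 2.9996.
Then e_5 ≈ e_4·(e_4/e_3)^p = 2.387×10⁻⁸·(8.71804e-06)^2.9996 = 2.387×10⁻⁸·6.65703e-16 ≈ 1.589e-23.

1.6e-23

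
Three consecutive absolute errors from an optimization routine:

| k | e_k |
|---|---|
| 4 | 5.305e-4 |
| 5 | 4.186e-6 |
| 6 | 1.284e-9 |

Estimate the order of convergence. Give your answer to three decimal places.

1.671

p ≈ ln(e_6/e_5) / ln(e_5/e_4)
  = ln(1.284e-9/4.186e-6) / ln(4.186e-6/5.305e-4)
  = ln(0.000306737) / ln(0.00789067)
  = -8.089520 / -4.842074 ≈ 1.670673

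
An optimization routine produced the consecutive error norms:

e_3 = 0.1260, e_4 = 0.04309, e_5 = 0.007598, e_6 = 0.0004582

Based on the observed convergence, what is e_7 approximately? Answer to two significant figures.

4.9e-6

First estimate the order: p ≈ ln(e_6/e_5) / ln(e_5/e_4) = ln(0.0004582/0.007598)/ln(0.007598/0.04309) = ln(0.0603053)/ln(0.176329) ≈ 1.6183.
Then e_7 ≈ e_6·(e_6/e_5)^p = 0.0004582·(0.0603053)^1.6183 = 0.0004582·0.0106231 ≈ 4.868e-06.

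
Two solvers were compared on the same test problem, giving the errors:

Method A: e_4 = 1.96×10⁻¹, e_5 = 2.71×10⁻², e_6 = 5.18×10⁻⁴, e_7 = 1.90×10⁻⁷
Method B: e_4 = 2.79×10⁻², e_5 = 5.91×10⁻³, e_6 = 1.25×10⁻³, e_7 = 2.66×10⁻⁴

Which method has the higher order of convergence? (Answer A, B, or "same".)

Method A: p ≈ ln(1.90×10⁻⁷/5.18×10⁻⁴)/ln(5.18×10⁻⁴/2.71×10⁻²) ≈ 2.00.
Method B: p ≈ ln(2.66×10⁻⁴/1.25×10⁻³)/ln(1.25×10⁻³/5.91×10⁻³) ≈ 1.00.
Method A has the higher order (≈2.0 vs ≈1.0).

A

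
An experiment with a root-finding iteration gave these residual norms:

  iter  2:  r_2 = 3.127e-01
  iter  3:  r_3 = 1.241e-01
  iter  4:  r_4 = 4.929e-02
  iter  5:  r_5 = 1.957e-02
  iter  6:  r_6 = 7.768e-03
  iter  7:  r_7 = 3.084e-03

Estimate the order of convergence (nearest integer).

Consecutive ratios: r_7/r_6 = 3.084e-03/7.768e-03 = 0.397013, r_6/r_5 = 7.768e-03/1.957e-02 = 0.396934.
p ≈ ln(0.397013)/ln(0.396934) = -0.9238/-0.9240 ≈ 1.00.
So the convergence is linear (order 1).

1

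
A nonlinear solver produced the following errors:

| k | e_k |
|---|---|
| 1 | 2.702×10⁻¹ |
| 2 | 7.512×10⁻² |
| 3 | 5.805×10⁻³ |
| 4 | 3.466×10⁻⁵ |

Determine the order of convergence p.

Consecutive ratios: e_4/e_3 = 3.466×10⁻⁵/5.805×10⁻³ = 0.00597071, e_3/e_2 = 5.805×10⁻³/7.512×10⁻² = 0.0772764.
p ≈ ln(0.00597071)/ln(0.0772764) = -5.1209/-2.5604 ≈ 2.00.
So the convergence is quadratic (order 2).

2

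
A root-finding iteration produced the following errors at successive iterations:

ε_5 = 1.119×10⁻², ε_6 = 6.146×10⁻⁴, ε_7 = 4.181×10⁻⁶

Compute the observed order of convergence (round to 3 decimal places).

1.720

p ≈ ln(ε_7/ε_6) / ln(ε_6/ε_5)
  = ln(4.181×10⁻⁶/6.146×10⁻⁴) / ln(6.146×10⁻⁴/1.119×10⁻²)
  = ln(0.0068028) / ln(0.054924)
  = -4.990421 / -2.901805 ≈ 1.719764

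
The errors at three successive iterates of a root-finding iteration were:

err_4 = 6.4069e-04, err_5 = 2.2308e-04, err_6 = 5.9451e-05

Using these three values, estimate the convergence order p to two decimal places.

p ≈ ln(err_6/err_5) / ln(err_5/err_4)
  = ln(5.9451e-05/2.2308e-04) / ln(2.2308e-04/6.4069e-04)
  = ln(0.266501) / ln(0.348187)
  = -1.32238 / -1.05502 ≈ 1.25342

1.25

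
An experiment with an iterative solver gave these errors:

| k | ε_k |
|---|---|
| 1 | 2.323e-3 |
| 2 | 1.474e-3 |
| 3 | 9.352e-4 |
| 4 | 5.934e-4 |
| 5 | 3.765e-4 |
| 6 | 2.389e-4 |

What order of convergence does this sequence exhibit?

Consecutive ratios: ε_6/ε_5 = 2.389e-4/3.765e-4 = 0.634529, ε_5/ε_4 = 3.765e-4/5.934e-4 = 0.634479.
p ≈ ln(0.634529)/ln(0.634479) = -0.4549/-0.4550 ≈ 1.00.
So the convergence is linear (order 1).

1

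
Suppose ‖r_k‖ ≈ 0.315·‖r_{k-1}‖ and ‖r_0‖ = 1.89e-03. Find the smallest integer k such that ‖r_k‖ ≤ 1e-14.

23

After k steps, ‖r_k‖ ≈ 1.89e-03·0.315^k.
Need 0.315^k ≤ 1e-14/1.89e-03 = 5.29101e-12.
k ≥ ln(5.29101e-12)/ln(0.315) = -25.9650/-1.15518 = 22.477.
Smallest integer k = 23.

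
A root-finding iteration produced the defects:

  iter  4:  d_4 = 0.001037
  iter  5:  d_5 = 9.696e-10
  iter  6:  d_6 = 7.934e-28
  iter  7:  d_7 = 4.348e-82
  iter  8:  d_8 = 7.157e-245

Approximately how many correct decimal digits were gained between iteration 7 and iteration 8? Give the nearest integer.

163

Digits gained ≈ log₁₀(d_7/d_8) = log₁₀(4.348e-82/7.157e-245) = log₁₀(6.07517e+162) ≈ 162.784.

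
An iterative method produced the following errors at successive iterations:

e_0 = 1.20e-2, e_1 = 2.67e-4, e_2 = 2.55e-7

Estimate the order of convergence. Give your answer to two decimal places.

p ≈ ln(e_2/e_1) / ln(e_1/e_0)
  = ln(2.55e-7/2.67e-4) / ln(2.67e-4/1.20e-2)
  = ln(0.000955056) / ln(0.02225)
  = -6.95374 / -3.80541 ≈ 1.82733

1.83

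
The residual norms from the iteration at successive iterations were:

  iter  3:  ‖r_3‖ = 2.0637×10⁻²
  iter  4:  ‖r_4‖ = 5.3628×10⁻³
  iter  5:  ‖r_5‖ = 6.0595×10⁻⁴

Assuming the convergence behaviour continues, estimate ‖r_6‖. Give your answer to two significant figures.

First estimate the order: p ≈ ln(‖r_5‖/‖r_4‖) / ln(‖r_4‖/‖r_3‖) = ln(6.0595×10⁻⁴/5.3628×10⁻³)/ln(5.3628×10⁻³/2.0637×10⁻²) = ln(0.112991)/ln(0.259863) ≈ 1.6180.
Then ‖r_6‖ ≈ ‖r_5‖·(‖r_5‖/‖r_4‖)^p = 6.0595×10⁻⁴·(0.112991)^1.6180 = 6.0595×10⁻⁴·0.0293647 ≈ 1.779e-05.

1.8e-5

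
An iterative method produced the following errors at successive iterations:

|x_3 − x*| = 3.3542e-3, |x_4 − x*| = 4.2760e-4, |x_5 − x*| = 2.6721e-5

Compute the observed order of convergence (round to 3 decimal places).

1.346

p ≈ ln(|x_5 − x*|/|x_4 − x*|) / ln(|x_4 − x*|/|x_3 − x*|)
  = ln(2.6721e-5/4.2760e-4) / ln(4.2760e-4/3.3542e-3)
  = ln(0.0624906) / ln(0.127482)
  = -2.772739 / -2.059780 ≈ 1.346134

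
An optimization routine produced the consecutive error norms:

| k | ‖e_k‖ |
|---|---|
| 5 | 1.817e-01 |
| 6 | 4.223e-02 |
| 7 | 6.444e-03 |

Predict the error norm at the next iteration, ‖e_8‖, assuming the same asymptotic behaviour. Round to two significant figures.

First estimate the order: p ≈ ln(‖e_7‖/‖e_6‖) / ln(‖e_6‖/‖e_5‖) = ln(6.444e-03/4.223e-02)/ln(4.223e-02/1.817e-01) = ln(0.152593)/ln(0.232416) ≈ 1.2883.
Then ‖e_8‖ ≈ ‖e_7‖·(‖e_7‖/‖e_6‖)^p = 6.444e-03·(0.152593)^1.2883 = 6.444e-03·0.0887458 ≈ 0.0005719.

5.7e-4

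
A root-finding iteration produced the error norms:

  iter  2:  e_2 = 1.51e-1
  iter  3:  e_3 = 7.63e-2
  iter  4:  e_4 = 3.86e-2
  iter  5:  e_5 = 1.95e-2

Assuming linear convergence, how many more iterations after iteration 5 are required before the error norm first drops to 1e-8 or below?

Rate ρ ≈ e_5/e_4 = 1.95e-2/3.86e-2 = 0.5052.
After j more steps, e_{5+j} ≈ 1.95e-2·ρ^j; need ρ^j ≤ 1e-8/1.95e-2 = 5.12821e-07.
j ≥ ln(5.12821e-07)/ln(0.5052) = -14.4833/-0.68280 = 21.212.
So 22 more iterations are needed.

22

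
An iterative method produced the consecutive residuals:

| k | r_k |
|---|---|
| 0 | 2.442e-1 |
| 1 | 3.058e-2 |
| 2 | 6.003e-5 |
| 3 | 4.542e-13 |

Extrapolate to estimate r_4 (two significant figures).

2.0e-37

First estimate the order: p ≈ ln(r_3/r_2) / ln(r_2/r_1) = ln(4.542e-13/6.003e-5)/ln(6.003e-5/3.058e-2) = ln(7.56622e-09)/ln(0.00196305) ≈ 3.0000.
Then r_4 ≈ r_3·(r_3/r_2)^p = 4.542e-13·(7.56622e-09)^3.0000 = 4.542e-13·4.33149e-25 ≈ 1.967e-37.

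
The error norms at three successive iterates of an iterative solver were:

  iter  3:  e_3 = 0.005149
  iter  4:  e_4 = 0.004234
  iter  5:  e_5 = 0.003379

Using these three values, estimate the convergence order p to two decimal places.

p ≈ ln(e_5/e_4) / ln(e_4/e_3)
  = ln(0.003379/0.004234) / ln(0.004234/0.005149)
  = ln(0.798063) / ln(0.822296)
  = -0.22557 / -0.19565 ≈ 1.15293

1.15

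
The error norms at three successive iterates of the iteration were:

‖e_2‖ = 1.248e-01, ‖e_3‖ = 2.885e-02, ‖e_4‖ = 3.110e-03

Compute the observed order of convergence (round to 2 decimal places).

p ≈ ln(‖e_4‖/‖e_3‖) / ln(‖e_3‖/‖e_2‖)
  = ln(3.110e-03/2.885e-02) / ln(2.885e-02/1.248e-01)
  = ln(0.107799) / ln(0.23117)
  = -2.22749 / -1.46460 ≈ 1.52089

1.52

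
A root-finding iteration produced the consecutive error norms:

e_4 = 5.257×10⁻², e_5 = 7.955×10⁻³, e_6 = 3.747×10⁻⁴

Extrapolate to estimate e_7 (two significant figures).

First estimate the order: p ≈ ln(e_6/e_5) / ln(e_5/e_4) = ln(3.747×10⁻⁴/7.955×10⁻³)/ln(7.955×10⁻³/5.257×10⁻²) = ln(0.0471025)/ln(0.151322) ≈ 1.6180.
Then e_7 ≈ e_6·(e_6/e_5)^p = 3.747×10⁻⁴·(0.0471025)^1.6180 = 3.747×10⁻⁴·0.00712829 ≈ 2.671e-06.

2.7e-6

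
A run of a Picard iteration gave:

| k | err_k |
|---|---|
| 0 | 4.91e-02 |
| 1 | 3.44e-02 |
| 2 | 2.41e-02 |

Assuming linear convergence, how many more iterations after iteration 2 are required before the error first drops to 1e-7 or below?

35

Rate ρ ≈ err_2/err_1 = 2.41e-02/3.44e-02 = 0.7006.
After j more steps, err_{2+j} ≈ 2.41e-02·ρ^j; need ρ^j ≤ 1e-7/2.41e-02 = 4.14938e-06.
j ≥ ln(4.14938e-06)/ln(0.7006) = -12.3926/-0.35582 = 34.828.
So 35 more iterations are needed.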